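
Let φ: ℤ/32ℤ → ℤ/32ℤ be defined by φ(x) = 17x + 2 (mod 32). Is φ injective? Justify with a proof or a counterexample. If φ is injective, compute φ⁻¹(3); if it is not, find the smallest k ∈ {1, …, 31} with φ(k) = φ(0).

17

Recall: φ is injective when φ(u) = φ(v) forces u = v.
If φ(u) = φ(v), then 17u ≡ 17v (mod 32). Because gcd(17, 32) = 1, we may cancel 17 to get u ≡ v (mod 32).
So φ is injective.
We now compute 17⁻¹ mod 32 explicitly. Euclid's algorithm: 32 = 1·17 + 15, 17 = 1·15 + 2, 15 = 7·2 + 1; back-substituting gives 1 = 17·17 − 9·32, so 17⁻¹ ≡ 17 (mod 32).
Since φ is injective, we compute φ⁻¹(3): solve 17x + 2 ≡ 3 (mod 32), i.e. 17x ≡ 1 (mod 32).
Multiplying by 17⁻¹ = 17 gives x ≡ 17·1 = 17 ≡ 17 (mod 32).
Check: φ(17) = 17·17 + 2 = 291 = 9·32 + 3 ≡ 3 (mod 32).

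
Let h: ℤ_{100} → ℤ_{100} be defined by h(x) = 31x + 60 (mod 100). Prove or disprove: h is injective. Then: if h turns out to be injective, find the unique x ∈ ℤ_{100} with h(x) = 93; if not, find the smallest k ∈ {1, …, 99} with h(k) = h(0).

43

If h(a) = h(b), then 31a ≡ 31b (mod 100). Because gcd(31, 100) = 1, we may cancel 31 to get a ≡ b (mod 100).
Therefore h is injective.
We now compute 31⁻¹ mod 100 explicitly. Euclid's algorithm: 100 = 3·31 + 7, 31 = 4·7 + 3, 7 = 2·3 + 1; back-substituting gives 1 = 71·31 − 22·100, so 31⁻¹ ≡ 71 (mod 100).
Since h is injective, we find h⁻¹(93): we need 31x ≡ 93 − 60 ≡ 33 (mod 100). Using 31⁻¹ = 71: x ≡ 71·33 = 2343 = 23·100 + 43, so x = 43.
Check: h(43) = 31·43 + 60 = 1393 = 13·100 + 93 ≡ 93 (mod 100).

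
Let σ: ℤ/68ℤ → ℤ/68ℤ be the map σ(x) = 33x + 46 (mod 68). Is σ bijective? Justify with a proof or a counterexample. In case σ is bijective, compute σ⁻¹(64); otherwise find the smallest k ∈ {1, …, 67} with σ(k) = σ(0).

50

Recall that σ is injective when σ(s) = σ(t) forces s = t.
If σ(s) = σ(t), then 33s ≡ 33t (mod 68). Because gcd(33, 68) = 1, we may cancel 33 to get s ≡ t (mod 68).
We now compute 33⁻¹ mod 68 explicitly. Euclid's algorithm: 68 = 2·33 + 2, 33 = 16·2 + 1; back-substituting gives 1 = 33·33 − 16·68, so 33⁻¹ ≡ 33 (mod 68).
For any y ∈ ℤ/68ℤ, x = 33(y − 46) mod 68 satisfies σ(x) = 33·33(y − 46) + 46 ≡ y (since 33·33 ≡ 1 mod 68). So every y has a preimage.
Hence σ is bijective.
Since σ is bijective, we find σ⁻¹(64): we need 33x ≡ 64 − 46 ≡ 18 (mod 68). Using 33⁻¹ = 33: x ≡ 33·18 = 594 = 8·68 + 50, so x = 50.
Check: σ(50) = 33·50 + 46 = 1696 = 24·68 + 64 ≡ 64 (mod 68).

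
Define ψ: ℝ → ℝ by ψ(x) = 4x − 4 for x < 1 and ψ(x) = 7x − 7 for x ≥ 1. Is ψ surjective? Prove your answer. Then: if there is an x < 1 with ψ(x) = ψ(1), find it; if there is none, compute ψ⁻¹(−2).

1/2

Both pieces are strictly increasing (slopes 4 and 7), so each is injective on its own interval.
The left piece maps (−∞, 1) onto (−∞, 0); the right piece maps [1, ∞) onto [0, ∞).
These images together cover ℝ, so ψ is surjective.
Because the two images are disjoint, no x < 1 has ψ(x) = ψ(1), so we compute ψ⁻¹(−2): −2 lies in (−∞, 0), so solve 4x − 4 = −2: x = (−2 + 4)/4 = 1/2.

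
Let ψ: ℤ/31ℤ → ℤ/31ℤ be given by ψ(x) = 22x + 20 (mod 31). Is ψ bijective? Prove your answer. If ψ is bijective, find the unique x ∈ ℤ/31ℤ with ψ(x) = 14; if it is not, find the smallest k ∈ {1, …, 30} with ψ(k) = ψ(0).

If ψ(a) = ψ(b), then 22a ≡ 22b (mod 31). Because gcd(22, 31) = 1, we may cancel 22 to get a ≡ b (mod 31).
We now compute 22⁻¹ mod 31 explicitly. Euclid's algorithm: 31 = 1·22 + 9, 22 = 2·9 + 4, 9 = 2·4 + 1; back-substituting gives 1 = 24·22 − 17·31, so 22⁻¹ ≡ 24 (mod 31).
For any y ∈ ℤ/31ℤ, x = 24(y − 20) mod 31 satisfies ψ(x) = 22·24(y − 20) + 20 ≡ y (since 22·24 ≡ 1 mod 31). So every y has a preimage.
Therefore ψ is bijective.
Since ψ is bijective, we compute ψ⁻¹(14): solve 22x + 20 ≡ 14 (mod 31), i.e. 22x ≡ 25 (mod 31).
Multiplying by 22⁻¹ = 24 gives x ≡ 24·25 = 600 = 19·31 + 11 ≡ 11 (mod 31).
Check: ψ(11) = 22·11 + 20 = 262 = 8·31 + 14 ≡ 14 (mod 31).

11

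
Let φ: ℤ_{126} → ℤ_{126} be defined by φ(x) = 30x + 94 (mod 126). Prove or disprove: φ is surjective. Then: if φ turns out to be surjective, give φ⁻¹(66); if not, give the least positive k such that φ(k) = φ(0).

Since gcd(30, 126) = 6, we have 30x ≡ 0 (mod 6) for all x, so φ(x) ≡ 4 (mod 6).
But 0 ≢ 4 (mod 6), so 0 ∈ ℤ_{126} has no preimage. Hence φ is not surjective.
Since φ is not surjective, we find the least positive k with φ(k) = φ(0): this means 30k ≡ 0 (mod 126), i.e. 126 ∣ 30k. Since gcd(30, 126) = 6, dividing through by 6 this holds exactly when 21 ∣ 5k, and as gcd(5, 21) = 1, exactly when 21 ∣ k.
The smallest positive such k is 21.

21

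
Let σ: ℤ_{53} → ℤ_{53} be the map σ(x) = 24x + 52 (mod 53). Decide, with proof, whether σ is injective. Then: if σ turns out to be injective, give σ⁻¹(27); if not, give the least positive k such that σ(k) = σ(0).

10

Recall that σ is injective if σ(u) = σ(v) implies u = v.
Suppose σ(u) = σ(v) in ℤ_{53}. Then 24u + 52 ≡ 24v + 52 (mod 53), thus 24(u − v) ≡ 0 (mod 53).
Since gcd(24, 53) = 1, 24 is invertible modulo 53, so u − v ≡ 0 (mod 53), i.e. u = v.
Hence σ is injective.
We now compute 24⁻¹ mod 53 explicitly. Euclid's algorithm: 53 = 2·24 + 5, 24 = 4·5 + 4, 5 = 1·4 + 1; back-substituting gives 1 = 42·24 − 19·53, so 24⁻¹ ≡ 42 (mod 53).
Since σ is injective, we compute σ⁻¹(27): solve 24x + 52 ≡ 27 (mod 53), i.e. 24x ≡ 28 (mod 53).
Multiplying by 24⁻¹ = 42 gives x ≡ 42·28 = 1176 = 22·53 + 10 ≡ 10 (mod 53).
Check: σ(10) = 24·10 + 52 = 292 = 5·53 + 27 ≡ 27 (mod 53).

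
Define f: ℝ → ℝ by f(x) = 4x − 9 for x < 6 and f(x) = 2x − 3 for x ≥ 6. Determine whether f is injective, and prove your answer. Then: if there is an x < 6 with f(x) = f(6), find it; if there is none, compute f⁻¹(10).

Both pieces are strictly increasing (slopes 4 and 2), so each is injective on its own interval.
The left piece maps (−∞, 6) onto (−∞, 15); the right piece maps [6, ∞) onto [9, ∞).
These images overlap. In particular f(6) = 9 (right piece), and solving 4x − 9 = 9 on the left piece gives x = 9/2 < 6.
So f(9/2) = f(6) with 9/2 ≠ 6, and f is not injective. This x = 9/2 is the requested value below 6.

9/2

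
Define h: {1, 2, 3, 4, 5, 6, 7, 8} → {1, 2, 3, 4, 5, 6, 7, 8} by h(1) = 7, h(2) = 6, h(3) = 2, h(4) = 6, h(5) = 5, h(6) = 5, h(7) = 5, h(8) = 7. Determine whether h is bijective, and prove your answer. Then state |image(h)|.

4

h(2) = 6 = h(4) with 2 ≠ 4, so h is not injective, hence not bijective.
The image of h is {2, 5, 6, 7}, which has 4 elements.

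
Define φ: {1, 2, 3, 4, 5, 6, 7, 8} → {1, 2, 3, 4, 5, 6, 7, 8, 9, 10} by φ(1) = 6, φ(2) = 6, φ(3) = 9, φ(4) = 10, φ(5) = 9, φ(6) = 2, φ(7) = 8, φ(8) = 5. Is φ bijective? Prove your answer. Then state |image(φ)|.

6

φ(1) = 6 = φ(2) with 1 ≠ 2, so φ is not injective, hence not bijective.
The image of φ is {2, 5, 6, 8, 9, 10}, which has 6 elements.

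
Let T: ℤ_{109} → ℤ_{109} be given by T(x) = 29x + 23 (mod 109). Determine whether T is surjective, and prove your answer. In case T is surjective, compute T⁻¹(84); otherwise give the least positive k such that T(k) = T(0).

66

Since gcd(29, 109) = 1, 29 is invertible modulo 109. Euclid's algorithm: 109 = 3·29 + 22, 29 = 1·22 + 7, 22 = 3·7 + 1; back-substituting gives 1 = 94·29 − 25·109, so 29⁻¹ ≡ 94 (mod 109).
Then y ↦ 94(y − 23) is a two-sided inverse to T, so every y ∈ ℤ_{109} has a preimage.
Therefore T is surjective.
Since T is surjective, we compute T⁻¹(84): solve 29x + 23 ≡ 84 (mod 109), i.e. 29x ≡ 61 (mod 109).
Multiplying by 29⁻¹ = 94 gives x ≡ 94·61 = 5734 = 52·109 + 66 ≡ 66 (mod 109).
Check: T(66) = 29·66 + 23 = 1937 = 17·109 + 84 ≡ 84 (mod 109).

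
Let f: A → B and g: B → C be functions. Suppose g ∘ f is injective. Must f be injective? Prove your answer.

injective

Suppose f(s) = f(t). Applying g: (g ∘ f)(s) = (g ∘ f)(t). Since g ∘ f is injective, s = t. Therefore f is injective.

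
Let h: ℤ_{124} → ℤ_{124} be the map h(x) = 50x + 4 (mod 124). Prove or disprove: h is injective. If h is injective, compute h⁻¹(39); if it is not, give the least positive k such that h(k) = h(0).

We have gcd(50, 124) = 2 > 1. Taking u = 0 and v = 62: h(0) = 4 and h(62) = 50·62 + 4 = 3104 ≡ 4 (mod 124).
So h(0) = h(62) while 0 ≠ 62, thus h is not injective.
Since h is not injective, we find the least positive k with h(k) = h(0): this means 50k ≡ 0 (mod 124), i.e. 124 ∣ 50k. Since gcd(50, 124) = 2, dividing through by 2 this holds exactly when 62 ∣ 25k, and as gcd(25, 62) = 1, exactly when 62 ∣ k.
The smallest positive such k is 62.

62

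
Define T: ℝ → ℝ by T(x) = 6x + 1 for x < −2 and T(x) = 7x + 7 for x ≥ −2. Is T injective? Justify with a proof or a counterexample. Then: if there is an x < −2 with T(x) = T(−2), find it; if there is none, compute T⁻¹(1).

-6/7

Both pieces are strictly increasing (slopes 6 and 7), so each is injective on its own interval.
The left piece maps (−∞, −2) onto (−∞, −11); the right piece maps [−2, ∞) onto [−7, ∞).
These images are disjoint, so no value is attained by both pieces. Hence T is injective.
Because the two images are disjoint, no x < −2 has T(x) = T(−2), so we compute T⁻¹(1): 1 lies in [−7, ∞), so solve 7x + 7 = 1: x = (1 − 7)/7 = −6/7.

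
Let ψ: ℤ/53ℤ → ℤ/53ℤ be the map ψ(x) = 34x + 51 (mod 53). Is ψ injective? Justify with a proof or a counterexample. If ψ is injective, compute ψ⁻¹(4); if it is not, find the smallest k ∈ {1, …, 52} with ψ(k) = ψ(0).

Recall that ψ is injective if ψ(s) = ψ(t) implies s = t.
Suppose ψ(s) = ψ(t) in ℤ/53ℤ. Then 34s + 51 ≡ 34t + 51 (mod 53), so 34(s − t) ≡ 0 (mod 53).
Since gcd(34, 53) = 1, 34 is invertible modulo 53, thus s − t ≡ 0 (mod 53), i.e. s = t.
Hence ψ is injective.
We now compute 34⁻¹ mod 53 explicitly. Euclid's algorithm: 53 = 1·34 + 19, 34 = 1·19 + 15, 19 = 1·15 + 4, 15 = 3·4 + 3, 4 = 1·3 + 1; back-substituting gives 1 = 39·34 − 25·53, so 34⁻¹ ≡ 39 (mod 53).
Since ψ is injective, we find ψ⁻¹(4): we need 34x ≡ 4 − 51 ≡ 6 (mod 53). Using 34⁻¹ = 39: x ≡ 39·6 = 234 = 4·53 + 22, so x = 22.
Check: ψ(22) = 34·22 + 51 = 799 = 15·53 + 4 ≡ 4 (mod 53).

22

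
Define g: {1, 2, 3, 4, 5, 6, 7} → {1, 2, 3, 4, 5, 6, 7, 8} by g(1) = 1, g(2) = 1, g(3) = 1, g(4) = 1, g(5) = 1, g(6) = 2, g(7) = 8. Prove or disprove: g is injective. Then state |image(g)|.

3

g(1) = 1 = g(2) with 1 ≠ 2, so g is not injective.
The image of g is {1, 2, 8}, which has 3 elements.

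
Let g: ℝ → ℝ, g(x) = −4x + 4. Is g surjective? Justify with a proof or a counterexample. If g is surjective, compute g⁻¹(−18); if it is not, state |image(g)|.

For any y ∈ ℝ, x = (y − 4)/(−4) satisfies g(x) = y.
So g is surjective.
Since g is surjective, we compute g⁻¹(−18) = (−18 − 4)/(−4) = 11/2.

11/2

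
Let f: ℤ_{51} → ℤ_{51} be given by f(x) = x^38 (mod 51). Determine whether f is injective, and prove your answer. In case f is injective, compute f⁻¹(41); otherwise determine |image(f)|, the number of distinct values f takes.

18

f(7): Repeated squaring mod 51: 7^1 ≡ 7, 7^2 ≡ 7² = 49, 7^4 ≡ 49² = 2401 ≡ 4, 7^8 ≡ 4² = 16, 7^16 ≡ 16² = 256 ≡ 1, 7^32 ≡ 1² = 1. Since 38 = 32 + 4 + 2, 7^38 ≡ 1·4·49: 1·4 = 4, then 4·49 = 196 ≡ 43. So 7^38 ≡ 43 (mod 51).
f(10): Repeated squaring mod 51: 10^1 ≡ 10, 10^2 ≡ 10² = 100 ≡ 49, 10^4 ≡ 49² = 2401 ≡ 4, 10^8 ≡ 4² = 16, 10^16 ≡ 16² = 256 ≡ 1, 10^32 ≡ 1² = 1. Since 38 = 32 + 4 + 2, 10^38 ≡ 1·4·49: 1·4 = 4, then 4·49 = 196 ≡ 43. So 10^38 ≡ 43 (mod 51).
So f(7) = f(10) = 43 while 7 ≠ 10, hence f is not injective.
Since f is not injective, we determine |image(f)|. Computing x^38 mod 51 for each x (by repeated squaring, reducing mod 51 at every step), the values f(0), f(1), …, f(50) are: 0, 1, 13, 15, 16, 19, 42, 43, 4, 21, 43, 25, 36, 16, 49, 30, 1, 34, 18, 13, 49, 33, 19, 25, 9, 4, 4, 9, 25, 19, 33, 49, 13, 18, 34, 1, 30, 49, 16, 36, 25, 43, 21, 4, 43, 42, 19, 16, 15, 13, 1.
The distinct values are {0, 1, 4, 9, 13, 15, 16, 18, 19, 21, 25, 30, 33, 34, 36, 42, 43, 49}; there are 18 of them.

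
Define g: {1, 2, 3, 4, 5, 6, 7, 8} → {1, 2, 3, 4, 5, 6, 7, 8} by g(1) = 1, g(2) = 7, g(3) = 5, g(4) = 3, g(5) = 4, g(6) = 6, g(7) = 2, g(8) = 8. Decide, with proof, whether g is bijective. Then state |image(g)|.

8

The values 1, 7, 5, 3, 4, 6, 2, 8 are a permutation of {1, 2, 3, 4, 5, 6, 7, 8}: each element appears exactly once.
So g is injective and surjective, hence bijective.
The image of g is {1, 2, 3, 4, 5, 6, 7, 8}, which has 8 elements.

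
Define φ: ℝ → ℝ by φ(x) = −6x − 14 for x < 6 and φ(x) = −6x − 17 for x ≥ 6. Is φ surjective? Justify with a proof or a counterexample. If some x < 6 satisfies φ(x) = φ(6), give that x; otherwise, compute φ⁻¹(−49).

35/6

Both pieces are strictly decreasing (slopes −6 and −6), so each is injective on its own interval.
The left piece maps (−∞, 6) onto (−50, ∞); the right piece maps [6, ∞) onto (−∞, −53].
The union (−50, ∞) ∪ (−∞, −53] omits the interval between −50 and −53; in particular −50 has no preimage. So φ is not surjective.
Because the two images are disjoint, no x < 6 has φ(x) = φ(6), so we compute φ⁻¹(−49): −49 lies in (−50, ∞), so solve −6x − 14 = −49: x = (−49 + 14)/(−6) = 35/6.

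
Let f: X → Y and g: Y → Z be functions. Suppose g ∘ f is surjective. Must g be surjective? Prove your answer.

surjective

Let c ∈ Z. Since g ∘ f is surjective, some a ∈ X has g(f(a)) = c. Then b = f(a) ∈ Y satisfies g(b) = c. So g is surjective.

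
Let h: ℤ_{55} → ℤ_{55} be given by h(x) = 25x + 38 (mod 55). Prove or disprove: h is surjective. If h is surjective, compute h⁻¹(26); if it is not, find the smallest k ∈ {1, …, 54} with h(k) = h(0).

11

Recall: h is surjective if every y in the codomain equals h(x) for some x in the domain.
Since gcd(25, 55) = 5, we have 25x ≡ 0 (mod 5) for all x, so h(x) ≡ 3 (mod 5).
But 0 ≢ 3 (mod 5), so 0 ∈ ℤ_{55} has no preimage. So h is not surjective.
Since h is not surjective, we find the least positive k with h(k) = h(0): this means 25k ≡ 0 (mod 55), i.e. 55 ∣ 25k. Since gcd(25, 55) = 5, dividing through by 5 this holds exactly when 11 ∣ 5k, and as gcd(5, 11) = 1, exactly when 11 ∣ k.
The smallest positive such k is 11.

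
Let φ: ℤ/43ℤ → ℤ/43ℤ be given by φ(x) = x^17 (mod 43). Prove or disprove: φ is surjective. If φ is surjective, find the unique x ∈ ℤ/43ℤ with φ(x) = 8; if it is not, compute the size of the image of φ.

Since 43 is prime, the nonzero elements of ℤ/43ℤ form a cyclic group of order 42.
As gcd(17, 42) = 1, raising to the 17th power is a bijection on this group: if a^17 ≡ b^17 then (ab^{−1})^17 = 1, and the only element of order dividing gcd(17, 42) = 1 is 1, so a = b.
With φ(0) = 0 this makes φ injective on all of ℤ/43ℤ, hence bijective (finite equal-size domain and codomain). In particular φ is surjective.
Since φ is surjective, we find the preimage of 8. The inverse of x ↦ x^17 on (ℤ/43ℤ)^× is x ↦ x^5, because 17·5 = 85 = 2·42 + 1 ≡ 1 (mod 42) and x^{42} = 1 for x ≠ 0 (Fermat). So φ⁻¹(8) = 8^5 mod 43.
Repeated squaring mod 43: 8^1 ≡ 8, 8^2 ≡ 8² = 64 ≡ 21, 8^4 ≡ 21² = 441 ≡ 11. Since 5 = 4 + 1, 8^5 ≡ 11·8: 11·8 = 88 ≡ 2. So 8^5 ≡ 2 (mod 43).
Hence φ⁻¹(8) = 2.

2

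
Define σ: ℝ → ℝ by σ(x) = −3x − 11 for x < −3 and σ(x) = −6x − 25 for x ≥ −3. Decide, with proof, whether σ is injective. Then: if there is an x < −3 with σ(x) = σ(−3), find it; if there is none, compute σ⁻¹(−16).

-3/2

Both pieces are strictly decreasing (slopes −3 and −6), so each is injective on its own interval.
The left piece maps (−∞, −3) onto (−2, ∞); the right piece maps [−3, ∞) onto (−∞, −7].
These images are disjoint, so no value is attained by both pieces. Therefore σ is injective.
Because the two images are disjoint, no x < −3 has σ(x) = σ(−3), so we compute σ⁻¹(−16): −16 lies in (−∞, −7], so solve −6x − 25 = −16: x = (−16 + 25)/(−6) = −3/2.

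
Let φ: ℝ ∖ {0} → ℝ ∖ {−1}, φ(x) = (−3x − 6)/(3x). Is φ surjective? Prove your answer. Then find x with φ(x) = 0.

-2

For any y ≠ −1, solving y(3x) = −3x − 6 for x gives a well-defined x ≠ 0. So φ is surjective.
Solving φ(x) = 0: cross-multiplying gives −3x − 6 = 0(3x), which rearranges to −3x = 6, so x = −2.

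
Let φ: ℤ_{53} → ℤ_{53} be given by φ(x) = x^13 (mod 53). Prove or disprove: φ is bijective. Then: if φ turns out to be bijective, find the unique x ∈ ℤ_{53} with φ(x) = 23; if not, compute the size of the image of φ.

φ(2): Repeated squaring mod 53: 2^1 ≡ 2, 2^2 ≡ 2² = 4, 2^4 ≡ 4² = 16, 2^8 ≡ 16² = 256 ≡ 44. Since 13 = 8 + 4 + 1, 2^13 ≡ 44·16·2: 44·16 = 704 ≡ 15, then 15·2 = 30. So 2^13 ≡ 30 (mod 53).
φ(3): Repeated squaring mod 53: 3^1 ≡ 3, 3^2 ≡ 3² = 9, 3^4 ≡ 9² = 81 ≡ 28, 3^8 ≡ 28² = 784 ≡ 42. Since 13 = 8 + 4 + 1, 3^13 ≡ 42·28·3: 42·28 = 1176 ≡ 10, then 10·3 = 30. So 3^13 ≡ 30 (mod 53).
So φ(2) = φ(3) = 30 while 2 ≠ 3, therefore φ is not injective, hence not bijective.
Since φ is not bijective, we determine |image(φ)|. Computing x^13 mod 53 for each x (by repeated squaring, reducing mod 53 at every step), the values φ(0), φ(1), …, φ(52) are: 0, 1, 30, 30, 52, 23, 52, 52, 23, 52, 1, 52, 23, 1, 23, 1, 1, 52, 23, 30, 30, 23, 23, 23, 1, 52, 30, 23, 1, 52, 30, 30, 30, 23, 23, 30, 1, 52, 52, 30, 52, 30, 1, 52, 1, 30, 1, 1, 30, 1, 23, 23, 52.
The distinct values are {0, 1, 23, 30, 52}; there are 5 of them.

5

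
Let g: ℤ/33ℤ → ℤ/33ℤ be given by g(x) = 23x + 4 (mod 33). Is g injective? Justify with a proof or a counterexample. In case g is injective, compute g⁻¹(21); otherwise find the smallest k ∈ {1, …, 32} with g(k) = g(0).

Suppose g(s) = g(t) in ℤ/33ℤ. Then 23s + 4 ≡ 23t + 4 (mod 33), therefore 23(s − t) ≡ 0 (mod 33).
Since gcd(23, 33) = 1, 23 is invertible modulo 33, so s − t ≡ 0 (mod 33), i.e. s = t.
Thus g is injective.
We now compute 23⁻¹ mod 33 explicitly. Euclid's algorithm: 33 = 1·23 + 10, 23 = 2·10 + 3, 10 = 3·3 + 1; back-substituting gives 1 = 23·23 − 16·33, so 23⁻¹ ≡ 23 (mod 33).
Since g is injective, we find g⁻¹(21): we need 23x ≡ 21 − 4 ≡ 17 (mod 33). Using 23⁻¹ = 23: x ≡ 23·17 = 391 = 11·33 + 28, so x = 28.
Check: g(28) = 23·28 + 4 = 648 = 19·33 + 21 ≡ 21 (mod 33).

28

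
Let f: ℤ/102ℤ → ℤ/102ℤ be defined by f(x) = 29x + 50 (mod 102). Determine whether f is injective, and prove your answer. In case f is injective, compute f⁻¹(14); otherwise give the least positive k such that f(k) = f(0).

48

If f(u) = f(v), then 29u ≡ 29v (mod 102). Because gcd(29, 102) = 1, we may cancel 29 to get u ≡ v (mod 102).
Therefore f is injective.
We now compute 29⁻¹ mod 102 explicitly. Euclid's algorithm: 102 = 3·29 + 15, 29 = 1·15 + 14, 15 = 1·14 + 1; back-substituting gives 1 = 95·29 − 27·102, so 29⁻¹ ≡ 95 (mod 102).
Since f is injective, we find f⁻¹(14): we need 29x ≡ 14 − 50 ≡ 66 (mod 102). Using 29⁻¹ = 95: x ≡ 95·66 = 6270 = 61·102 + 48, so x = 48.
Check: f(48) = 29·48 + 50 = 1442 = 14·102 + 14 ≡ 14 (mod 102).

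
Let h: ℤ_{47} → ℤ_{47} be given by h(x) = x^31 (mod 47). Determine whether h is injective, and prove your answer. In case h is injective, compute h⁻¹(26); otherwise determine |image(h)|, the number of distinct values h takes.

Since 47 is prime, the nonzero elements of ℤ_{47} form a cyclic group of order 46.
As gcd(31, 46) = 1, raising to the 31st power is a bijection on this group: if s^31 ≡ t^31 then (st^{−1})^31 = 1, and the only element of order dividing gcd(31, 46) = 1 is 1, so s = t.
With h(0) = 0 this makes h injective on all of ℤ_{47}, hence bijective (finite equal-size domain and codomain). In particular h is injective.
Since h is injective, we find the preimage of 26. The inverse of x ↦ x^31 on (ℤ_{47})^× is x ↦ x^3, because 31·3 = 93 = 2·46 + 1 ≡ 1 (mod 46) and x^{46} = 1 for x ≠ 0 (Fermat). So h⁻¹(26) = 26^3 mod 47.
Repeated squaring mod 47: 26^1 ≡ 26, 26^2 ≡ 26² = 676 ≡ 18. Since 3 = 2 + 1, 26^3 ≡ 18·26: 18·26 = 468 ≡ 45. So 26^3 ≡ 45 (mod 47).
Hence h⁻¹(26) = 45.

45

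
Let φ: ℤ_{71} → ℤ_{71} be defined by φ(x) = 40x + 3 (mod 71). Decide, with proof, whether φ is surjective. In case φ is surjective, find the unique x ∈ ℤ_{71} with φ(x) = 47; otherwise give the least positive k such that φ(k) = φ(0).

65

By definition, surjectivity means every element of the codomain has a preimage under φ.
Since gcd(40, 71) = 1, 40 is invertible modulo 71. Euclid's algorithm: 71 = 1·40 + 31, 40 = 1·31 + 9, 31 = 3·9 + 4, 9 = 2·4 + 1; back-substituting gives 1 = 16·40 − 9·71, so 40⁻¹ ≡ 16 (mod 71).
Then y ↦ 16(y − 3) is a two-sided inverse to φ, so every y ∈ ℤ_{71} has a preimage.
So φ is surjective.
Since φ is surjective, we find φ⁻¹(47): we need 40x ≡ 47 − 3 ≡ 44 (mod 71). Using 40⁻¹ = 16: x ≡ 16·44 = 704 = 9·71 + 65, so x = 65.
Check: φ(65) = 40·65 + 3 = 2603 = 36·71 + 47 ≡ 47 (mod 71).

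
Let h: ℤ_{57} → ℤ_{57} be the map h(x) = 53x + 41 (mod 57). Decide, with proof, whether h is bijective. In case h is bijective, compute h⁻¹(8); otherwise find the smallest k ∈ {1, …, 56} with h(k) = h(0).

51

Suppose h(s) = h(t) in ℤ_{57}. Then 53s + 41 ≡ 53t + 41 (mod 57), hence 53(s − t) ≡ 0 (mod 57).
Since gcd(53, 57) = 1, 53 is invertible modulo 57, thus s − t ≡ 0 (mod 57), i.e. s = t.
We now compute 53⁻¹ mod 57 explicitly. Euclid's algorithm: 57 = 1·53 + 4, 53 = 13·4 + 1; back-substituting gives 1 = 14·53 − 13·57, so 53⁻¹ ≡ 14 (mod 57).
For any y ∈ ℤ_{57}, x = 14(y − 41) mod 57 satisfies h(x) = 53·14(y − 41) + 41 ≡ y (since 53·14 ≡ 1 mod 57). So every y has a preimage.
Thus h is bijective.
Since h is bijective, we compute h⁻¹(8): solve 53x + 41 ≡ 8 (mod 57), i.e. 53x ≡ 24 (mod 57).
Multiplying by 53⁻¹ = 14 gives x ≡ 14·24 = 336 = 5·57 + 51 ≡ 51 (mod 57).
Check: h(51) = 53·51 + 41 = 2744 = 48·57 + 8 ≡ 8 (mod 57).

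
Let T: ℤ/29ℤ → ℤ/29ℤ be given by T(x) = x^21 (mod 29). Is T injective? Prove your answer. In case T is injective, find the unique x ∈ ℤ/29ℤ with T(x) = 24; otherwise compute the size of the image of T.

T(2): Repeated squaring mod 29: 2^1 ≡ 2, 2^2 ≡ 2² = 4, 2^4 ≡ 4² = 16, 2^8 ≡ 16² = 256 ≡ 24, 2^16 ≡ 24² = 576 ≡ 25. Since 21 = 16 + 4 + 1, 2^21 ≡ 25·16·2: 25·16 = 400 ≡ 23, then 23·2 = 46 ≡ 17. So 2^21 ≡ 17 (mod 29).
T(3): Repeated squaring mod 29: 3^1 ≡ 3, 3^2 ≡ 3² = 9, 3^4 ≡ 9² = 81 ≡ 23, 3^8 ≡ 23² = 529 ≡ 7, 3^16 ≡ 7² = 49 ≡ 20. Since 21 = 16 + 4 + 1, 3^21 ≡ 20·23·3: 20·23 = 460 ≡ 25, then 25·3 = 75 ≡ 17. So 3^21 ≡ 17 (mod 29).
So T(2) = T(3) = 17 while 2 ≠ 3, so T is not injective.
Since T is not injective, we determine |image(T)|. Computing x^21 mod 29 for each x (by repeated squaring, reducing mod 29 at every step), the values T(0), T(1), …, T(28) are: 0, 1, 17, 17, 28, 28, 28, 1, 12, 28, 12, 17, 12, 28, 17, 12, 1, 17, 12, 17, 1, 17, 28, 1, 1, 1, 12, 12, 28.
The distinct values are {0, 1, 12, 17, 28}; there are 5 of them.

5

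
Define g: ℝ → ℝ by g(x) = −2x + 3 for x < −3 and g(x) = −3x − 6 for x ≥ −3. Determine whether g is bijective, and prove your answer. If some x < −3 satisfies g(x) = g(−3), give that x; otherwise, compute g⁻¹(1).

-7/3

Both pieces are strictly decreasing (slopes −2 and −3), so each is injective on its own interval.
The left piece maps (−∞, −3) onto (9, ∞); the right piece maps [−3, ∞) onto (−∞, 3].
The images leave a gap (9 has no preimage), so g is not surjective, hence not bijective.
Because the two images are disjoint, no x < −3 has g(x) = g(−3), so we compute g⁻¹(1): 1 lies in (−∞, 3], so solve −3x − 6 = 1: x = (1 + 6)/(−3) = −7/3.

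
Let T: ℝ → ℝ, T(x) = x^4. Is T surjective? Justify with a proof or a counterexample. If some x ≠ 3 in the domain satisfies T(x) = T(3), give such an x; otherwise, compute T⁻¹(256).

-3

Since 4 is even, x^4 ≥ 0 for all x ∈ ℝ, so −1 ∈ ℝ has no preimage. So T is not surjective.
For the follow-up, such an x exists: taking x = −3 ∈ ℝ gives T(−3) = 81 = T(3) with −3 ≠ 3.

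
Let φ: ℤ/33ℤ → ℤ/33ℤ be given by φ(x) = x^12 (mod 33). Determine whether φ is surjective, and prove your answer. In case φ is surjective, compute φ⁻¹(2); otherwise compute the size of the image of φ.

12

φ(4): Repeated squaring mod 33: 4^1 ≡ 4, 4^2 ≡ 4² = 16, 4^4 ≡ 16² = 256 ≡ 25, 4^8 ≡ 25² = 625 ≡ 31. Since 12 = 8 + 4, 4^12 ≡ 31·25: 31·25 = 775 ≡ 16. So 4^12 ≡ 16 (mod 33).
φ(7): Repeated squaring mod 33: 7^1 ≡ 7, 7^2 ≡ 7² = 49 ≡ 16, 7^4 ≡ 16² = 256 ≡ 25, 7^8 ≡ 25² = 625 ≡ 31. Since 12 = 8 + 4, 7^12 ≡ 31·25: 31·25 = 775 ≡ 16. So 7^12 ≡ 16 (mod 33).
So φ(4) = φ(7) = 16 while 4 ≠ 7, hence φ is not injective.
A non-injective map from the 33-element set ℤ/33ℤ to itself takes at most 32 distinct values, so it cannot be surjective. Therefore φ is not surjective.
Since φ is not surjective, we determine |image(φ)|. Computing x^12 mod 33 for each x (by repeated squaring, reducing mod 33 at every step), the values φ(0), φ(1), …, φ(32) are: 0, 1, 4, 9, 16, 25, 3, 16, 31, 15, 1, 22, 12, 4, 31, 27, 25, 25, 27, 31, 4, 12, 22, 1, 15, 31, 16, 3, 25, 16, 9, 4, 1.
The distinct values are {0, 1, 3, 4, 9, 12, 15, 16, 22, 25, 27, 31}; there are 12 of them.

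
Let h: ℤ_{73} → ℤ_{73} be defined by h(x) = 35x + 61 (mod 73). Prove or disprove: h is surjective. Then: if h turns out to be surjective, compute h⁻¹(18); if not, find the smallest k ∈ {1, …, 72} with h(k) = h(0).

Recall that surjectivity means every element of the codomain has a preimage under h.
Since gcd(35, 73) = 1, 35 is invertible modulo 73. Euclid's algorithm: 73 = 2·35 + 3, 35 = 11·3 + 2, 3 = 1·2 + 1; back-substituting gives 1 = 48·35 − 23·73, so 35⁻¹ ≡ 48 (mod 73).
For any y ∈ ℤ_{73}, x = 48(y − 61) mod 73 satisfies h(x) = 35·48(y − 61) + 61 ≡ y (since 35·48 ≡ 1 mod 73). So every y has a preimage.
Therefore h is surjective.
Since h is surjective, we compute h⁻¹(18): solve 35x + 61 ≡ 18 (mod 73), i.e. 35x ≡ 30 (mod 73).
Multiplying by 35⁻¹ = 48 gives x ≡ 48·30 = 1440 = 19·73 + 53 ≡ 53 (mod 73).
Check: h(53) = 35·53 + 61 = 1916 = 26·73 + 18 ≡ 18 (mod 73).

53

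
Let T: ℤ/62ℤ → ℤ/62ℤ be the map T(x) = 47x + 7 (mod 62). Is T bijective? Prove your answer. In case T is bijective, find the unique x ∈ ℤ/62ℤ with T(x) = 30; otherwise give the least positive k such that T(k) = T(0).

15

By definition, T is injective when T(a) = T(b) forces a = b.
Suppose T(a) = T(b) in ℤ/62ℤ. Then 47a + 7 ≡ 47b + 7 (mod 62), so 47(a − b) ≡ 0 (mod 62).
Since gcd(47, 62) = 1, 47 is invertible modulo 62, thus a − b ≡ 0 (mod 62), i.e. a = b.
We now compute 47⁻¹ mod 62 explicitly. Euclid's algorithm: 62 = 1·47 + 15, 47 = 3·15 + 2, 15 = 7·2 + 1; back-substituting gives 1 = 33·47 − 25·62, so 47⁻¹ ≡ 33 (mod 62).
Then y ↦ 33(y − 7) is a two-sided inverse to T, so every y ∈ ℤ/62ℤ has a preimage.
Therefore T is bijective.
Since T is bijective, we find T⁻¹(30): we need 47x ≡ 30 − 7 ≡ 23 (mod 62). Using 47⁻¹ = 33: x ≡ 33·23 = 759 = 12·62 + 15, so x = 15.
Check: T(15) = 47·15 + 7 = 712 = 11·62 + 30 ≡ 30 (mod 62).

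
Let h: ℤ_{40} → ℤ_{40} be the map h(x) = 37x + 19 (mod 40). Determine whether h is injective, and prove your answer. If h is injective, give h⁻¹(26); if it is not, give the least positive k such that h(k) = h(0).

Suppose h(u) = h(v) in ℤ_{40}. Then 37u + 19 ≡ 37v + 19 (mod 40), hence 37(u − v) ≡ 0 (mod 40).
Since gcd(37, 40) = 1, 37 is invertible modulo 40, thus u − v ≡ 0 (mod 40), i.e. u = v.
So h is injective.
We now compute 37⁻¹ mod 40 explicitly. Euclid's algorithm: 40 = 1·37 + 3, 37 = 12·3 + 1; back-substituting gives 1 = 13·37 − 12·40, so 37⁻¹ ≡ 13 (mod 40).
Since h is injective, we compute h⁻¹(26): solve 37x + 19 ≡ 26 (mod 40), i.e. 37x ≡ 7 (mod 40).
Multiplying by 37⁻¹ = 13 gives x ≡ 13·7 = 91 = 2·40 + 11 ≡ 11 (mod 40).
Check: h(11) = 37·11 + 19 = 426 = 10·40 + 26 ≡ 26 (mod 40).

11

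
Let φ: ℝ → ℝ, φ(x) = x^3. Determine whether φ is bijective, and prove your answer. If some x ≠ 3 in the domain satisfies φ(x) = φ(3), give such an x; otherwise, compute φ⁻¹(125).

On ℝ, x ↦ x^3 is strictly increasing (injective) and for any y ∈ ℝ the 3rd root y^{1/3} lies in ℝ (surjective). So φ is bijective.
Since x ↦ x^3 is strictly increasing on ℝ, it is injective there, so no x ≠ 3 in the domain has φ(x) = φ(3). We therefore compute φ⁻¹(125) = 125^{1/3} = 5 (indeed 5^3 = 125).

5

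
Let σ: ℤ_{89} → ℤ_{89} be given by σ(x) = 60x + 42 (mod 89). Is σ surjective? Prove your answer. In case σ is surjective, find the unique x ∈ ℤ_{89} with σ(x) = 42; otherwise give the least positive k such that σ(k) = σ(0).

By definition, surjectivity means every element of the codomain has a preimage under σ.
Since gcd(60, 89) = 1, 60 is invertible modulo 89. Euclid's algorithm: 89 = 1·60 + 29, 60 = 2·29 + 2, 29 = 14·2 + 1; back-substituting gives 1 = 46·60 − 31·89, so 60⁻¹ ≡ 46 (mod 89).
Then y ↦ 46(y − 42) is a two-sided inverse to σ, so every y ∈ ℤ_{89} has a preimage.
Therefore σ is surjective.
Since σ is surjective, we find σ⁻¹(42): we need 60x ≡ 42 − 42 ≡ 0 (mod 89). Using 60⁻¹ = 46: x ≡ 46·0 = 0, so x = 0.
Check: σ(0) = 60·0 + 42 = 42 ≡ 42 (mod 89).

0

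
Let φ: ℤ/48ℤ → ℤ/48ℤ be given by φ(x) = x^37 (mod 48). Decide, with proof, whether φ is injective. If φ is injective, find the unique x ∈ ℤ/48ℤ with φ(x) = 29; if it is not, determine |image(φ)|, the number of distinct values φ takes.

27

φ(0) = 0^37 = 0.
φ(6): Repeated squaring mod 48: 6^1 ≡ 6, 6^2 ≡ 6² = 36, 6^4 ≡ 36² = 1296 ≡ 0, 6^8 ≡ 0² = 0, 6^16 ≡ 0² = 0, 6^32 ≡ 0² = 0. Since 37 = 32 + 4 + 1, 6^37 ≡ 0·0·6: 0·0 = 0, then 0·6 = 0. So 6^37 ≡ 0 (mod 48).
So φ(0) = φ(6) = 0 while 0 ≠ 6, so φ is not injective.
Since φ is not injective, we determine |image(φ)|. Computing x^37 mod 48 for each x (by repeated squaring, reducing mod 48 at every step), the values φ(0), φ(1), …, φ(47) are: 0, 1, 32, 3, 16, 5, 0, 7, 32, 9, 16, 11, 0, 13, 32, 15, 16, 17, 0, 19, 32, 21, 16, 23, 0, 25, 32, 27, 16, 29, 0, 31, 32, 33, 16, 35, 0, 37, 32, 39, 16, 41, 0, 43, 32, 45, 16, 47.
The distinct values are {0, 1, 3, 5, 7, 9, 11, 13, 15, 16, 17, 19, 21, 23, 25, 27, 29, 31, 32, 33, 35, 37, 39, 41, 43, 45, 47}; there are 27 of them.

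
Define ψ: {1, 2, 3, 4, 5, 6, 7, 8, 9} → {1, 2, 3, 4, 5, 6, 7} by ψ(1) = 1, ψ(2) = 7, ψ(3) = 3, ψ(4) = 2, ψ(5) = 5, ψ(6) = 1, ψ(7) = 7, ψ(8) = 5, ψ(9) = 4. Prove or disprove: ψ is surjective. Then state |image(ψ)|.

6

No element maps to 6, so ψ is not surjective.
The image of ψ is {1, 2, 3, 4, 5, 7}, which has 6 elements.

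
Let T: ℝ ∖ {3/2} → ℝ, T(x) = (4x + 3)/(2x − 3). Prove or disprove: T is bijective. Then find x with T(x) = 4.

If T(x) = 2, cross-multiplying gives 2(4x + 3) = 4(2x − 3), which simplifies to 6 = −12 — false.  So 2 has no preimage and T is not surjective.
Thus T is not bijective.
Solving T(x) = 4: cross-multiplying gives 4x + 3 = 4(2x − 3), which rearranges to −4x = −15, so x = 15/4.

15/4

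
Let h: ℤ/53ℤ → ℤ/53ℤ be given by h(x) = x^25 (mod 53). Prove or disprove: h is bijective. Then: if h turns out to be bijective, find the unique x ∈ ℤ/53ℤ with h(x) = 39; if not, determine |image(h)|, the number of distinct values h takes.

Since 53 is prime, the nonzero elements of ℤ/53ℤ form a cyclic group of order 52.
As gcd(25, 52) = 1, raising to the 25th power is a bijection on this group: if u^25 ≡ v^25 then (uv^{−1})^25 = 1, and the only element of order dividing gcd(25, 52) = 1 is 1, so u = v.
With h(0) = 0 this makes h injective on all of ℤ/53ℤ, hence bijective (finite equal-size domain and codomain). In particular h is bijective.
Since h is bijective, we find the preimage of 39. The inverse of x ↦ x^25 on (ℤ/53ℤ)^× is x ↦ x^25, because 25·25 = 625 = 12·52 + 1 ≡ 1 (mod 52) and x^{52} = 1 for x ≠ 0 (Fermat). So h⁻¹(39) = 39^25 mod 53.
Repeated squaring mod 53: 39^1 ≡ 39, 39^2 ≡ 39² = 1521 ≡ 37, 39^4 ≡ 37² = 1369 ≡ 44, 39^8 ≡ 44² = 1936 ≡ 28, 39^16 ≡ 28² = 784 ≡ 42. Since 25 = 16 + 8 + 1, 39^25 ≡ 42·28·39: 42·28 = 1176 ≡ 10, then 10·39 = 390 ≡ 19. So 39^25 ≡ 19 (mod 53).
Hence h⁻¹(39) = 19.

19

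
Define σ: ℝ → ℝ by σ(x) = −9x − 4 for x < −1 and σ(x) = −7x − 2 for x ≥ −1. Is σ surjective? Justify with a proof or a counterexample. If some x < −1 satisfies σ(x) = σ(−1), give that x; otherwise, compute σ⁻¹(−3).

Both pieces are strictly decreasing (slopes −9 and −7), so each is injective on its own interval.
The left piece maps (−∞, −1) onto (5, ∞); the right piece maps [−1, ∞) onto (−∞, 5].
These images together cover ℝ, so σ is surjective.
Because the two images are disjoint, no x < −1 has σ(x) = σ(−1), so we compute σ⁻¹(−3): −3 lies in (−∞, 5], so solve −7x − 2 = −3: x = (−3 + 2)/(−7) = 1/7.

1/7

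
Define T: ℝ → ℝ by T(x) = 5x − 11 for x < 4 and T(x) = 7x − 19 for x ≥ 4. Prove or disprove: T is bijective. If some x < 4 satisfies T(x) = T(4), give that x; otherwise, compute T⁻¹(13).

32/7

Both pieces are strictly increasing (slopes 5 and 7), so each is injective on its own interval.
The left piece maps (−∞, 4) onto (−∞, 9); the right piece maps [4, ∞) onto [9, ∞).
Since 9 = 9, the images partition ℝ: T is injective and surjective, hence bijective.
Because the two images are disjoint, no x < 4 has T(x) = T(4), so we compute T⁻¹(13): 13 lies in [9, ∞), so solve 7x − 19 = 13: x = (13 + 19)/7 = 32/7.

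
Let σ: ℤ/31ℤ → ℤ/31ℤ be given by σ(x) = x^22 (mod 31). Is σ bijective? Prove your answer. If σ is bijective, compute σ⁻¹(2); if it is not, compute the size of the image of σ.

σ(15): Repeated squaring mod 31: 15^1 ≡ 15, 15^2 ≡ 15² = 225 ≡ 8, 15^4 ≡ 8² = 64 ≡ 2, 15^8 ≡ 2² = 4, 15^16 ≡ 4² = 16. Since 22 = 16 + 4 + 2, 15^22 ≡ 16·2·8: 16·2 = 32 ≡ 1, then 1·8 = 8. So 15^22 ≡ 8 (mod 31).
σ(16): Repeated squaring mod 31: 16^1 ≡ 16, 16^2 ≡ 16² = 256 ≡ 8, 16^4 ≡ 8² = 64 ≡ 2, 16^8 ≡ 2² = 4, 16^16 ≡ 4² = 16. Since 22 = 16 + 4 + 2, 16^22 ≡ 16·2·8: 16·2 = 32 ≡ 1, then 1·8 = 8. So 16^22 ≡ 8 (mod 31).
So σ(15) = σ(16) = 8 while 15 ≠ 16, thus σ is not injective, hence not bijective.
Since σ is not bijective, we determine |image(σ)|. Computing x^22 mod 31 for each x (by repeated squaring, reducing mod 31 at every step), the values σ(0), σ(1), …, σ(30) are: 0, 1, 4, 14, 16, 5, 25, 28, 2, 10, 20, 18, 7, 9, 19, 8, 8, 19, 9, 7, 18, 20, 10, 2, 28, 25, 5, 16, 14, 4, 1.
The distinct values are {0, 1, 2, 4, 5, 7, 8, 9, 10, 14, 16, 18, 19, 20, 25, 28}; there are 16 of them.

16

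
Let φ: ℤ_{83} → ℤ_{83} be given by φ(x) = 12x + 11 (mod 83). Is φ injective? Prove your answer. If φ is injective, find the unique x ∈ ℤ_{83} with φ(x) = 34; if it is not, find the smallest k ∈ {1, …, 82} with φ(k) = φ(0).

78

If φ(a) = φ(b), then 12a ≡ 12b (mod 83). Because gcd(12, 83) = 1, we may cancel 12 to get a ≡ b (mod 83).
Therefore φ is injective.
We now compute 12⁻¹ mod 83 explicitly. Euclid's algorithm: 83 = 6·12 + 11, 12 = 1·11 + 1; back-substituting gives 1 = 7·12 − 1·83, so 12⁻¹ ≡ 7 (mod 83).
Since φ is injective, we compute φ⁻¹(34): solve 12x + 11 ≡ 34 (mod 83), i.e. 12x ≡ 23 (mod 83).
Multiplying by 12⁻¹ = 7 gives x ≡ 7·23 = 161 = 1·83 + 78 ≡ 78 (mod 83).
Check: φ(78) = 12·78 + 11 = 947 = 11·83 + 34 ≡ 34 (mod 83).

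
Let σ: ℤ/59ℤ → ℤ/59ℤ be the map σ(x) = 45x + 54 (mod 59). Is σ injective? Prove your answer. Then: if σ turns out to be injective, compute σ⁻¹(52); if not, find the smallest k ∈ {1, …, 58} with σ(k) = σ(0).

If σ(x_1) = σ(x_2), then 45x_1 ≡ 45x_2 (mod 59). Because gcd(45, 59) = 1, we may cancel 45 to get x_1 ≡ x_2 (mod 59).
Therefore σ is injective.
We now compute 45⁻¹ mod 59 explicitly. Euclid's algorithm: 59 = 1·45 + 14, 45 = 3·14 + 3, 14 = 4·3 + 2, 3 = 1·2 + 1; back-substituting gives 1 = 21·45 − 16·59, so 45⁻¹ ≡ 21 (mod 59).
Since σ is injective, we compute σ⁻¹(52): solve 45x + 54 ≡ 52 (mod 59), i.e. 45x ≡ 57 (mod 59).
Multiplying by 45⁻¹ = 21 gives x ≡ 21·57 = 1197 = 20·59 + 17 ≡ 17 (mod 59).
Check: σ(17) = 45·17 + 54 = 819 = 13·59 + 52 ≡ 52 (mod 59).

17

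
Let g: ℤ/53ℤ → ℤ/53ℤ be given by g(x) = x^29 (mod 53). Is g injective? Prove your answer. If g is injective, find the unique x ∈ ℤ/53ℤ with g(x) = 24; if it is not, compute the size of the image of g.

Since 53 is prime, the nonzero elements of ℤ/53ℤ form a cyclic group of order 52.
As gcd(29, 52) = 1, raising to the 29th power is a bijection on this group: if a^29 ≡ b^29 then (ab^{−1})^29 = 1, and the only element of order dividing gcd(29, 52) = 1 is 1, so a = b.
With g(0) = 0 this makes g injective on all of ℤ/53ℤ, hence bijective (finite equal-size domain and codomain). In particular g is injective.
Since g is injective, we find the preimage of 24. The inverse of x ↦ x^29 on (ℤ/53ℤ)^× is x ↦ x^9, because 29·9 = 261 = 5·52 + 1 ≡ 1 (mod 52) and x^{52} = 1 for x ≠ 0 (Fermat). So g⁻¹(24) = 24^9 mod 53.
Repeated squaring mod 53: 24^1 ≡ 24, 24^2 ≡ 24² = 576 ≡ 46, 24^4 ≡ 46² = 2116 ≡ 49, 24^8 ≡ 49² = 2401 ≡ 16. Since 9 = 8 + 1, 24^9 ≡ 16·24: 16·24 = 384 ≡ 13. So 24^9 ≡ 13 (mod 53).
Hence g⁻¹(24) = 13.

13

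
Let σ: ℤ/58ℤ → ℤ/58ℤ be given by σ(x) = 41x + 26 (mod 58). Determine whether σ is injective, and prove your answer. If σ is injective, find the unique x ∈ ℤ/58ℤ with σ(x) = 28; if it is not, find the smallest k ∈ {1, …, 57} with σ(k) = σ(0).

Suppose σ(a) = σ(b) in ℤ/58ℤ. Then 41a + 26 ≡ 41b + 26 (mod 58), hence 41(a − b) ≡ 0 (mod 58).
Since gcd(41, 58) = 1, 41 is invertible modulo 58, therefore a − b ≡ 0 (mod 58), i.e. a = b.
Hence σ is injective.
We now compute 41⁻¹ mod 58 explicitly. Euclid's algorithm: 58 = 1·41 + 17, 41 = 2·17 + 7, 17 = 2·7 + 3, 7 = 2·3 + 1; back-substituting gives 1 = 17·41 − 12·58, so 41⁻¹ ≡ 17 (mod 58).
Since σ is injective, we find σ⁻¹(28): we need 41x ≡ 28 − 26 ≡ 2 (mod 58). Using 41⁻¹ = 17: x ≡ 17·2 = 34, so x = 34.
Check: σ(34) = 41·34 + 26 = 1420 = 24·58 + 28 ≡ 28 (mod 58).

34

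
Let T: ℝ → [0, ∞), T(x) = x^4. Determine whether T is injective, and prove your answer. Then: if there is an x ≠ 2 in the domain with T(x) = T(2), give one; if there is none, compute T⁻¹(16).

-2

T(2) = 16 = (−2)^4 = T(−2) (since 4 is even), with 2 ≠ −2. So T is not injective.
For the follow-up, such an x exists: taking x = −2 ∈ ℝ gives T(−2) = 16 = T(2) with −2 ≠ 2.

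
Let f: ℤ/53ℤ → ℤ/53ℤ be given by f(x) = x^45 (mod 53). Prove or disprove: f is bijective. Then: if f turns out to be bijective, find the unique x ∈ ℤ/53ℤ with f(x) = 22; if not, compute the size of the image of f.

Since 53 is prime, the nonzero elements of ℤ/53ℤ form a cyclic group of order 52.
As gcd(45, 52) = 1, raising to the 45th power is a bijection on this group: if a^45 ≡ b^45 then (ab^{−1})^45 = 1, and the only element of order dividing gcd(45, 52) = 1 is 1, so a = b.
With f(0) = 0 this makes f injective on all of ℤ/53ℤ, hence bijective (finite equal-size domain and codomain). In particular f is bijective.
Since f is bijective, we find the preimage of 22. The inverse of x ↦ x^45 on (ℤ/53ℤ)^× is x ↦ x^37, because 45·37 = 1665 = 32·52 + 1 ≡ 1 (mod 52) and x^{52} = 1 for x ≠ 0 (Fermat). So f⁻¹(22) = 22^37 mod 53.
Repeated squaring mod 53: 22^1 ≡ 22, 22^2 ≡ 22² = 484 ≡ 7, 22^4 ≡ 7² = 49, 22^8 ≡ 49² = 2401 ≡ 16, 22^16 ≡ 16² = 256 ≡ 44, 22^32 ≡ 44² = 1936 ≡ 28. Since 37 = 32 + 4 + 1, 22^37 ≡ 28·49·22: 28·49 = 1372 ≡ 47, then 47·22 = 1034 ≡ 27. So 22^37 ≡ 27 (mod 53).
Hence f⁻¹(22) = 27.

27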